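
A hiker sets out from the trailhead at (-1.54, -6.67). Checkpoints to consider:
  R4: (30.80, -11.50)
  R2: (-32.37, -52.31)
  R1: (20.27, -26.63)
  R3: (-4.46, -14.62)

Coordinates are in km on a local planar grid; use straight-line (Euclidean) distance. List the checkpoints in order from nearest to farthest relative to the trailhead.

Computing each straight-line distance from (-1.54, -6.67):
R3 (-4.46, -14.62): 8.5 km
R1 (20.27, -26.63): 29.6 km
R4 (30.80, -11.50): 32.7 km
R2 (-32.37, -52.31): 55.1 km

R3, R1, R4, R2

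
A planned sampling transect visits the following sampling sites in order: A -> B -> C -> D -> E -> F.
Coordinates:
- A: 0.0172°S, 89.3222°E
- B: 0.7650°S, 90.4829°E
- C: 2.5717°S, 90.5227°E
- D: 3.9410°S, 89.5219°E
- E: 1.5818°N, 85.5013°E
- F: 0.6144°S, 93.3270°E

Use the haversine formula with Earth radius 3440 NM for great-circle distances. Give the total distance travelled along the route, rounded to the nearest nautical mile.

1191 NM

Leg distances:
A→B: 82.9 NM  (cumulative 82.9 NM)
B→C: 108.5 NM  (cumulative 191.4 NM)
C→D: 101.8 NM  (cumulative 293.2 NM)
D→E: 410.1 NM  (cumulative 703.2 NM)
E→F: 488.0 NM  (cumulative 1191.2 NM)
Total route length ≈ 1191 NM.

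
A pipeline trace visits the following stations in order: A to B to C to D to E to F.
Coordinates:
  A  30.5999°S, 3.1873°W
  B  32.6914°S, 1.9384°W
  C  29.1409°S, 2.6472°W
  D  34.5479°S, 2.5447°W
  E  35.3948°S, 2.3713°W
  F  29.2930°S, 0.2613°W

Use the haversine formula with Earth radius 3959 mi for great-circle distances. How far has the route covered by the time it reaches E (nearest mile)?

Leg distances:
A→B: 162.1 mi  (cumulative 162.1 mi)
B→C: 248.9 mi  (cumulative 411.0 mi)
C→D: 373.7 mi  (cumulative 784.7 mi)
D→E: 59.3 mi  (cumulative 844.0 mi)
Cumulative distance at E ≈ 844 mi.

844 mi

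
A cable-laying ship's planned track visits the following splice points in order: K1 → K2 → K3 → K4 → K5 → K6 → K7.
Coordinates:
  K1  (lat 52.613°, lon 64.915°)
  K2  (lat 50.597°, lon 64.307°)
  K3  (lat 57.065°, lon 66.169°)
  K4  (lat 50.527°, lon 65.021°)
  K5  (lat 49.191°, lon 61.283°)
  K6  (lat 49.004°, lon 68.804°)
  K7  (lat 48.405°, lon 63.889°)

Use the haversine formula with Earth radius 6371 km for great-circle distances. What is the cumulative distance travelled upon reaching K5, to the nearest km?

1995 km

Leg distances:
K1→K2: 228.1 km  (cumulative 228.1 km)
K2→K3: 729.4 km  (cumulative 957.5 km)
K3→K4: 730.9 km  (cumulative 1688.4 km)
K4→K5: 306.3 km  (cumulative 1994.7 km)
Cumulative distance at K5 ≈ 1995 km.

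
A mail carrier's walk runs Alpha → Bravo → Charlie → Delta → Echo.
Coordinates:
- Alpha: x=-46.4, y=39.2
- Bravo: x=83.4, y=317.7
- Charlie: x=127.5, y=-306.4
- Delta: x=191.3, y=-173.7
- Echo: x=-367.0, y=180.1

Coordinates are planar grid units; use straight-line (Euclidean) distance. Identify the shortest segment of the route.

Charlie–Delta

Leg distances:
Alpha→Bravo: 307.3
Bravo→Charlie: 625.7
Charlie→Delta: 147.2
Delta→Echo: 661.0
The shortest leg is Charlie–Delta at 147.2.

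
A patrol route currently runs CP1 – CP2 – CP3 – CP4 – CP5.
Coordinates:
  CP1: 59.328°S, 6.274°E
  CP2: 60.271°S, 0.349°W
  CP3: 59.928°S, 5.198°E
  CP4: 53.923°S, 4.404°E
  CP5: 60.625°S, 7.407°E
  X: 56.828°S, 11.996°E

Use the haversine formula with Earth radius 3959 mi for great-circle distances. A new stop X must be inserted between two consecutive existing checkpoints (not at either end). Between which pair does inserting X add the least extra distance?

between CP4 and CP5

Added distance for inserting X between each consecutive pair:
CP1–CP2: 535.5 mi
CP2–CP3: 637.2 mi
CP3–CP4: 269.2 mi
CP4–CP5: 192.2 mi
Smallest added distance is 192.2 mi, inserting between CP4 and CP5.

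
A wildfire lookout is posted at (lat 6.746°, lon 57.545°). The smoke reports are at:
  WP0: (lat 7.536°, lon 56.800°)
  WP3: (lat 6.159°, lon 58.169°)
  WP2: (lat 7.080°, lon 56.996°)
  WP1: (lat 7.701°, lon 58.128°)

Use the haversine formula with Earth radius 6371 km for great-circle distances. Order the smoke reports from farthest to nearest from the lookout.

WP1, WP0, WP3, WP2

Distance from the lookout at (lat 6.746°, lon 57.545°) to each:
WP1 (lat 7.701°, lon 58.128°): 124.1 km
WP0 (lat 7.536°, lon 56.800°): 120.3 km
WP3 (lat 6.159°, lon 58.169°): 94.9 km
WP2 (lat 7.080°, lon 56.996°): 71.1 km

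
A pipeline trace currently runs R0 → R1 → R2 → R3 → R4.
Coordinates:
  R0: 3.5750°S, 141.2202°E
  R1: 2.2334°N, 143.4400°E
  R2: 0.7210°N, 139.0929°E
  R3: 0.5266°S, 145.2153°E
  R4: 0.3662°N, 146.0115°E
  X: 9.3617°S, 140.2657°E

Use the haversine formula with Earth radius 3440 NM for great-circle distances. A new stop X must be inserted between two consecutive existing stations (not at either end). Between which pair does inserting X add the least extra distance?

between R0 and R1

Added distance for inserting X between each consecutive pair:
R0–R1: 700.3 NM
R1–R2: 1054.7 NM
R2–R3: 841.6 NM
R3–R4: 1213.1 NM
Smallest added distance is 700.3 NM, inserting between R0 and R1.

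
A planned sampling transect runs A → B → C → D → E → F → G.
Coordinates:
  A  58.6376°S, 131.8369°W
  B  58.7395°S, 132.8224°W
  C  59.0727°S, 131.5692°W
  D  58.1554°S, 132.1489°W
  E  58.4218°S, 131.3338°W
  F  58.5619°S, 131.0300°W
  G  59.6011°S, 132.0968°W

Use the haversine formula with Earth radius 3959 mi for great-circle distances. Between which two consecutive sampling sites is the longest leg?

F–G

Leg distances:
A→B: 36.1 mi
B→C: 50.3 mi
C→D: 66.7 mi
D→E: 34.9 mi
E→F: 14.6 mi
F→G: 81.2 mi
The longest leg is F–G at 81.2 mi.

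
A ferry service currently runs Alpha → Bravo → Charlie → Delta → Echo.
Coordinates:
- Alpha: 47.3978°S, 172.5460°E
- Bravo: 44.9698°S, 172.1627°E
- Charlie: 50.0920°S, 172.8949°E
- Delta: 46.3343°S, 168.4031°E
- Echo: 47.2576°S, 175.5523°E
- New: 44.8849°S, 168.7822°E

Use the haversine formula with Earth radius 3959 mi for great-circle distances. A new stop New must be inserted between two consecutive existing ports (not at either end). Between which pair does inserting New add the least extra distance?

Added distance for inserting New between each consecutive pair:
Alpha–Bravo: 246.9 mi
Bravo–Charlie: 217.6 mi
Charlie–Delta: 177.7 mi
Delta–Echo: 121.2 mi
Smallest added distance is 121.2 mi, inserting between Delta and Echo.

between Delta and Echo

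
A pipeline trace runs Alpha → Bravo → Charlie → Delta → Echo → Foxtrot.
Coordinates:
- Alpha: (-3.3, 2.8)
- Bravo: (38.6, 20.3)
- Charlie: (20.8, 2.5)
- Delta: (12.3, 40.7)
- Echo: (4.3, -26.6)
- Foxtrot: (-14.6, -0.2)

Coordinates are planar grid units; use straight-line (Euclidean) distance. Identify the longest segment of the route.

Leg distances:
Alpha→Bravo: 45.4
Bravo→Charlie: 25.2
Charlie→Delta: 39.1
Delta→Echo: 67.8
Echo→Foxtrot: 32.5
The longest leg is Delta–Echo at 67.8.

Delta–Echo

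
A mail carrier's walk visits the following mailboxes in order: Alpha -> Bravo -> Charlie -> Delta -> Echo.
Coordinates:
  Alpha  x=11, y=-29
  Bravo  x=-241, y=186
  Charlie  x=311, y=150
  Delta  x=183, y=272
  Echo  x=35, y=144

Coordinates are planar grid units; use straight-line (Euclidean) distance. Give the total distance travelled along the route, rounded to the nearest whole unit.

1257

Leg distances:
Alpha→Bravo: 331.3  (cumulative 331.3)
Bravo→Charlie: 553.2  (cumulative 884.4)
Charlie→Delta: 176.8  (cumulative 1061.3)
Delta→Echo: 195.7  (cumulative 1256.9)
Total route length ≈ 1257.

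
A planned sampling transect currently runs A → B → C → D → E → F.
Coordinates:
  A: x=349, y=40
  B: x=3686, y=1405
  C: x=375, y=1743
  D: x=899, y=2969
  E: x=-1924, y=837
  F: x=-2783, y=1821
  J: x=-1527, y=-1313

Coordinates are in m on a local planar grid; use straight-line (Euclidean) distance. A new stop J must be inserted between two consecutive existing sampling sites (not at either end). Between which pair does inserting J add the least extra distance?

between D and E

Added distance for inserting J between each consecutive pair:
A–B: 4586.6 m
B–C: 6150.4 m
C–D: 7187.7 m
D–E: 3570.2 m
E–F: 4256.5 m
Smallest added distance is 3570.2 m, inserting between D and E.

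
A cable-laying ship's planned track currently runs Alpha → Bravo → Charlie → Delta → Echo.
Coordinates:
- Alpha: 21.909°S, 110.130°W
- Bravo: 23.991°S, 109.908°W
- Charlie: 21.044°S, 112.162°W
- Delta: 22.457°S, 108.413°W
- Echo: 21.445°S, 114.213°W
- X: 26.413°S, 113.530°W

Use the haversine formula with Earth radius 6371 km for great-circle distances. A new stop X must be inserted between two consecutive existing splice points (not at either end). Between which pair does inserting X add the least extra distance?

between Delta and Echo

Added distance for inserting X between each consecutive pair:
Alpha–Bravo: 828.5 km
Bravo–Charlie: 664.9 km
Charlie–Delta: 874.6 km
Delta–Echo: 627.6 km
Smallest added distance is 627.6 km, inserting between Delta and Echo.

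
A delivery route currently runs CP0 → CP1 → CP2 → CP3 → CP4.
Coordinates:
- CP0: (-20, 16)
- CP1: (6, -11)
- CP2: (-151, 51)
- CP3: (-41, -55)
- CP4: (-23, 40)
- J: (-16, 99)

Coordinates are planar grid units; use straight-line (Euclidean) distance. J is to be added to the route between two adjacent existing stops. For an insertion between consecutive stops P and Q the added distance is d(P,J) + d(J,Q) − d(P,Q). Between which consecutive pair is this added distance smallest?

between CP1 and CP2

Added distance for inserting J between each consecutive pair:
CP0–CP1: 157.8
CP1–CP2: 86.7
CP2–CP3: 146.5
CP3–CP4: 118.7
Smallest added distance is 86.7, inserting between CP1 and CP2.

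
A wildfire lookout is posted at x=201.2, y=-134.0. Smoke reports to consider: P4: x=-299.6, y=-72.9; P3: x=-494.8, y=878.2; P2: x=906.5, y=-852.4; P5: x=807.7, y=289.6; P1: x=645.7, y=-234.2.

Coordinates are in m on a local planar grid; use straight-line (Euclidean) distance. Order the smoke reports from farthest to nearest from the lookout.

Computing each straight-line distance from x=201.2, y=-134.0:
P3 x=-494.8, y=878.2: 1228.4 m
P2 x=906.5, y=-852.4: 1006.8 m
P5 x=807.7, y=289.6: 739.8 m
P4 x=-299.6, y=-72.9: 504.5 m
P1 x=645.7, y=-234.2: 455.7 m

P3, P2, P5, P4, P1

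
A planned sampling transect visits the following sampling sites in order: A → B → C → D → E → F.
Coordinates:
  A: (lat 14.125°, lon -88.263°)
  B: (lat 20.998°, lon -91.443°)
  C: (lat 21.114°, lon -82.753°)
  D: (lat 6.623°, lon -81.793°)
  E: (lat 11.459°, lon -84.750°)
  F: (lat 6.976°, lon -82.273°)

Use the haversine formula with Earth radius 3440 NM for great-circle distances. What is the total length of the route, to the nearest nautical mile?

Leg distances:
A→B: 451.0 NM  (cumulative 451.0 NM)
B→C: 486.9 NM  (cumulative 937.9 NM)
C→D: 871.8 NM  (cumulative 1809.7 NM)
D→E: 339.2 NM  (cumulative 2148.8 NM)
E→F: 306.6 NM  (cumulative 2455.4 NM)
Total route length ≈ 2455 NM.

2455 NM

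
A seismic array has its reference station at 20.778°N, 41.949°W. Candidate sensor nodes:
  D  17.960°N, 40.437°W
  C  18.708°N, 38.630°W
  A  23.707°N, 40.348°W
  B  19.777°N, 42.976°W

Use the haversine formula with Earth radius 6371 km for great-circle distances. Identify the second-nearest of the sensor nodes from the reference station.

D

Distance to each, sorted:
B: 154.5 km
D: 351.2 km
A: 365.0 km
C: 416.7 km
The second-nearest is D at 351.2 km.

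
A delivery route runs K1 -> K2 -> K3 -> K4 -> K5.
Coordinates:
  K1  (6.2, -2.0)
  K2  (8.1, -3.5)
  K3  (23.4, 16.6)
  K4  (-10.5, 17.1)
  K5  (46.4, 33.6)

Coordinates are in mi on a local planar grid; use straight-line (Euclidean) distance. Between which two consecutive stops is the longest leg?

Leg distances:
K1→K2: 2.4 mi
K2→K3: 25.3 mi
K3→K4: 33.9 mi
K4→K5: 59.2 mi
The longest leg is K4–K5 at 59.2 mi.

K4–K5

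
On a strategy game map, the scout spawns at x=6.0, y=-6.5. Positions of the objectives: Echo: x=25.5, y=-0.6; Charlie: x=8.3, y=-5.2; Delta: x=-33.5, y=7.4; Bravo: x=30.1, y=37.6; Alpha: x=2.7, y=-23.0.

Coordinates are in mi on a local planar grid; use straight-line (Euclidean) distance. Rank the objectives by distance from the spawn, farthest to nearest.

Bravo, Delta, Echo, Alpha, Charlie

Computing each straight-line distance from x=6.0, y=-6.5:
Bravo x=30.1, y=37.6: 50.3 mi
Delta x=-33.5, y=7.4: 41.9 mi
Echo x=25.5, y=-0.6: 20.4 mi
Alpha x=2.7, y=-23.0: 16.8 mi
Charlie x=8.3, y=-5.2: 2.6 mi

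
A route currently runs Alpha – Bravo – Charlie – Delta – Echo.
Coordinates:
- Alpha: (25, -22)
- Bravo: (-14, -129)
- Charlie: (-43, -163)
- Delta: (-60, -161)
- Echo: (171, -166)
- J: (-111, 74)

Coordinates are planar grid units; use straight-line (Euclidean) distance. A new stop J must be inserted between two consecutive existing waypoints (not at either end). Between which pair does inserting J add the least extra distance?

between Alpha and Bravo

Added distance for inserting J between each consecutive pair:
Alpha–Bravo: 277.6
Bravo–Charlie: 426.9
Charlie–Delta: 469.9
Delta–Echo: 379.7
Smallest added distance is 277.6, inserting between Alpha and Bravo.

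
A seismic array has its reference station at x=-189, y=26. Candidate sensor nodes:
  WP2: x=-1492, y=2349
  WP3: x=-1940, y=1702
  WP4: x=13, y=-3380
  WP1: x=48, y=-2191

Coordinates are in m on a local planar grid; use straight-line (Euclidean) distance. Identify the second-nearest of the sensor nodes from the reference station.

Distances from the reference station (x=-189, y=26):
WP1: 2229.6 m
WP3: 2423.8 m
WP2: 2663.5 m
WP4: 3412.0 m
The second-nearest is WP3 at 2423.8 m.

WP3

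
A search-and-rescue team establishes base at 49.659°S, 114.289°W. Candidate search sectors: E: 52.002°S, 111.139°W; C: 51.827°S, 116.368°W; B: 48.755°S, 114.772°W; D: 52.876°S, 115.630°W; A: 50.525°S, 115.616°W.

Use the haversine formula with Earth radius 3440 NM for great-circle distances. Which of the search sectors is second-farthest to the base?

Distance to each, sorted:
D: 199.6 NM
E: 184.5 NM
C: 152.2 NM
A: 72.9 NM
B: 57.5 NM
The second-farthest is E at 184.5 NM.

E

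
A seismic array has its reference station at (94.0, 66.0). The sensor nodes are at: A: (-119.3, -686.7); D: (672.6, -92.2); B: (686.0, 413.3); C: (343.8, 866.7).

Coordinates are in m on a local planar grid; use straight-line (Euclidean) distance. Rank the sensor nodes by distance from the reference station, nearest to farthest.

Distances from the reference station:
D (672.6, -92.2): 599.8 m
B (686.0, 413.3): 686.4 m
A (-119.3, -686.7): 782.3 m
C (343.8, 866.7): 838.8 m

D, B, A, C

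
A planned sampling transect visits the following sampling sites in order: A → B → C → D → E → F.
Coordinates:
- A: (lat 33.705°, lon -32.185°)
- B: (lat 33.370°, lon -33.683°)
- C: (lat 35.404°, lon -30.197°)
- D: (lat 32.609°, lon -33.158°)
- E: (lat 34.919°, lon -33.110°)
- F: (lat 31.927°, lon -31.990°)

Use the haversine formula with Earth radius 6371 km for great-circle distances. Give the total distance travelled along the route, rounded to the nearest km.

1554 km

Leg distances:
A→B: 143.7 km  (cumulative 143.7 km)
B→C: 391.7 km  (cumulative 535.5 km)
C→D: 413.6 km  (cumulative 949.0 km)
D→E: 256.9 km  (cumulative 1205.9 km)
E→F: 348.5 km  (cumulative 1554.5 km)
Total route length ≈ 1554 km.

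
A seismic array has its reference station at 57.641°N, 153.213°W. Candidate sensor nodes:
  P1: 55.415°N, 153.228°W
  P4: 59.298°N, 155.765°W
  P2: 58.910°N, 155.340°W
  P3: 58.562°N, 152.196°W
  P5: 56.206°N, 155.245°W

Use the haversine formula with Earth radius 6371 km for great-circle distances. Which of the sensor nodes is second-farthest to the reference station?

Distance to each, sorted:
P1: 247.5 km
P4: 236.5 km
P5: 201.6 km
P2: 188.1 km
P3: 118.6 km
The second-farthest is P4 at 236.5 km.

P4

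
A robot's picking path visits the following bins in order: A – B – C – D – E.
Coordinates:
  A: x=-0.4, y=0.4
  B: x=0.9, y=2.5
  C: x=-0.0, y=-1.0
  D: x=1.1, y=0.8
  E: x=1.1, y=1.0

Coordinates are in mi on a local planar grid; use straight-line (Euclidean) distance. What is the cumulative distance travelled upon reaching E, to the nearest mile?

Leg distances:
A→B: 2.5 mi  (cumulative 2.5 mi)
B→C: 3.6 mi  (cumulative 6.1 mi)
C→D: 2.1 mi  (cumulative 8.2 mi)
D→E: 0.2 mi  (cumulative 8.4 mi)
Cumulative distance at E ≈ 8 mi.

8 mi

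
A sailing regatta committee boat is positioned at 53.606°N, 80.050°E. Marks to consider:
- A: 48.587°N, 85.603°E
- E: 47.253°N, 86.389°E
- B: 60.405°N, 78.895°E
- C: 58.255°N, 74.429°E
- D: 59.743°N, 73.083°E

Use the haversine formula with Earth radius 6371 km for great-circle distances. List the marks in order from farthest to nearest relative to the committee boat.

Computing each great-circle distance from 53.606°N, 80.050°E:
E 47.253°N, 86.389°E: 836.3 km
D 59.743°N, 73.083°E: 803.3 km
B 60.405°N, 78.895°E: 759.2 km
A 48.587°N, 85.603°E: 679.1 km
C 58.255°N, 74.429°E: 623.9 km

E, D, B, A, C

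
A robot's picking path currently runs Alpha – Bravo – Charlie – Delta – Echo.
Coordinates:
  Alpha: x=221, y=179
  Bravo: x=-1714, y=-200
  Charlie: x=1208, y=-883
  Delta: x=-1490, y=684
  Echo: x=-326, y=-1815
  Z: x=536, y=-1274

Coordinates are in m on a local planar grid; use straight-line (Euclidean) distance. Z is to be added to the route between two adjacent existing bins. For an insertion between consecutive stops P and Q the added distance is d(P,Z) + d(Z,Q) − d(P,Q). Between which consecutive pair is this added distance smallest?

between Bravo and Charlie

Added distance for inserting Z between each consecutive pair:
Alpha–Bravo: 2008.2 m
Bravo–Charlie: 269.9 m
Charlie–Delta: 475.0 m
Delta–Echo: 1078.4 m
Smallest added distance is 269.9 m, inserting between Bravo and Charlie.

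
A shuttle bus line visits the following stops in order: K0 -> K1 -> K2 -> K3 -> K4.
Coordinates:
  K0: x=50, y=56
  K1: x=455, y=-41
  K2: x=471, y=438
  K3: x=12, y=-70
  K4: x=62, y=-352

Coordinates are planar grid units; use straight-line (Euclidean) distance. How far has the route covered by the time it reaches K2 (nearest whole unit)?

896

Leg distances:
K0→K1: 416.5  (cumulative 416.5)
K1→K2: 479.3  (cumulative 895.7)
Cumulative distance at K2 ≈ 896.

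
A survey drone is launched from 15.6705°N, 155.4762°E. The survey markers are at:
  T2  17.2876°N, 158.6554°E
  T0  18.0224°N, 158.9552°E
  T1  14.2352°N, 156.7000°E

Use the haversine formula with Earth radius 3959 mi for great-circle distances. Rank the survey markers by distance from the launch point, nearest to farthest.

Computing each great-circle distance from 15.6705°N, 155.4762°E:
T1 14.2352°N, 156.7000°E: 128.5 mi
T2 17.2876°N, 158.6554°E: 238.4 mi
T0 18.0224°N, 158.9552°E: 281.7 mi

T1, T2, T0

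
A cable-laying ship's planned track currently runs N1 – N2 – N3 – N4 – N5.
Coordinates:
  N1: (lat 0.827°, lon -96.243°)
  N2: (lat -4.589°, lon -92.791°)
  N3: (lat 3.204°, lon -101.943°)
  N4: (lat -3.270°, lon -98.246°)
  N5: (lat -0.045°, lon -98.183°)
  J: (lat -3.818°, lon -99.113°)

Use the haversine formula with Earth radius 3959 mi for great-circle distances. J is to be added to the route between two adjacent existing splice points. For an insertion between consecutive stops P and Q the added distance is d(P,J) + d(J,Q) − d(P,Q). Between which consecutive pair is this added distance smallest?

Added distance for inserting J between each consecutive pair:
N1–N2: 372.5 mi
N2–N3: 131.8 mi
N3–N4: 78.8 mi
N4–N5: 116.4 mi
Smallest added distance is 78.8 mi, inserting between N3 and N4.

between N3 and N4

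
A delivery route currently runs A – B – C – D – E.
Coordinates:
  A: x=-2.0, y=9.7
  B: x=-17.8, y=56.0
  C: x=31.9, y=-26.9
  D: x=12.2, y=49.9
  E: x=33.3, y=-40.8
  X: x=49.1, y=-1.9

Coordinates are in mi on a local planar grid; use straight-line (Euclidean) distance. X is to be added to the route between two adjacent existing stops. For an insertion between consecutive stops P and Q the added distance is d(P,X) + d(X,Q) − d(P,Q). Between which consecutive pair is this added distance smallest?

Added distance for inserting X between each consecutive pair:
A–B: 92.0 mi
B–C: 22.2 mi
C–D: 14.7 mi
D–E: 12.5 mi
Smallest added distance is 12.5 mi, inserting between D and E.

between D and E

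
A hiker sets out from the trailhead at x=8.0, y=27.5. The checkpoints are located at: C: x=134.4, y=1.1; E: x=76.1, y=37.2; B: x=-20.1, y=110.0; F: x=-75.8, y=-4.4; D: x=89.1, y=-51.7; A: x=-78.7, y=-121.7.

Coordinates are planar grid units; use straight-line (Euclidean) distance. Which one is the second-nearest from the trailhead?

Distance to each, sorted:
E: 68.8
B: 87.2
F: 89.7
D: 113.4
C: 129.1
A: 172.6
The second-nearest is B at 87.2.

B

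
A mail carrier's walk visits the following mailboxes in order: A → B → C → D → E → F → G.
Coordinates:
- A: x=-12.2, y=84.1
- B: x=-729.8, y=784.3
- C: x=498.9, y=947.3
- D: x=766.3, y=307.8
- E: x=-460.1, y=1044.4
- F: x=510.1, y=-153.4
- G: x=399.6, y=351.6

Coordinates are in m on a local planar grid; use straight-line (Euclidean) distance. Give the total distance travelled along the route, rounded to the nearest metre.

6424 m

Leg distances:
A→B: 1002.6 m  (cumulative 1002.6 m)
B→C: 1239.5 m  (cumulative 2242.1 m)
C→D: 693.2 m  (cumulative 2935.2 m)
D→E: 1430.6 m  (cumulative 4365.8 m)
E→F: 1541.4 m  (cumulative 5907.3 m)
F→G: 516.9 m  (cumulative 6424.2 m)
Total route length ≈ 6424 m.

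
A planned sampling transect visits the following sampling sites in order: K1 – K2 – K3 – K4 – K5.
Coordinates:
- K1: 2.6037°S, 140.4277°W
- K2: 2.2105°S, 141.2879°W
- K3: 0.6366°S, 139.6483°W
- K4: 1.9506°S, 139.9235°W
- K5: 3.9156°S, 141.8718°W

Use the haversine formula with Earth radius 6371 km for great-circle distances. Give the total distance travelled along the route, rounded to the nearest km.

815 km

Leg distances:
K1→K2: 105.1 km  (cumulative 105.1 km)
K2→K3: 252.7 km  (cumulative 357.8 km)
K3→K4: 149.3 km  (cumulative 507.0 km)
K4→K5: 307.5 km  (cumulative 814.5 km)
Total route length ≈ 815 km.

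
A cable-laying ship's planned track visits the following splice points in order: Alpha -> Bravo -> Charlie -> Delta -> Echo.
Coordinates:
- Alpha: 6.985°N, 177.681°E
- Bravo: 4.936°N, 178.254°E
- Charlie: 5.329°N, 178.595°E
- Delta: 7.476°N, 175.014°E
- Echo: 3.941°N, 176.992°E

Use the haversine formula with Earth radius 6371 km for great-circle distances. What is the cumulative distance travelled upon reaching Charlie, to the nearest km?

294 km

Leg distances:
Alpha→Bravo: 236.5 km  (cumulative 236.5 km)
Bravo→Charlie: 57.8 km  (cumulative 294.2 km)
Cumulative distance at Charlie ≈ 294 km.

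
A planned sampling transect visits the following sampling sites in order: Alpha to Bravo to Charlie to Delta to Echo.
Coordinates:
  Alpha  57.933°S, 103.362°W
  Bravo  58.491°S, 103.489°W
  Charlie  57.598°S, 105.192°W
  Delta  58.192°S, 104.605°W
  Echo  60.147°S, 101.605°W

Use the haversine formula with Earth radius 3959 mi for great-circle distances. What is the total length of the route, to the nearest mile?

345 mi

Leg distances:
Alpha→Bravo: 38.8 mi  (cumulative 38.8 mi)
Bravo→Charlie: 87.7 mi  (cumulative 126.5 mi)
Charlie→Delta: 46.4 mi  (cumulative 172.9 mi)
Delta→Echo: 171.8 mi  (cumulative 344.7 mi)
Total route length ≈ 345 mi.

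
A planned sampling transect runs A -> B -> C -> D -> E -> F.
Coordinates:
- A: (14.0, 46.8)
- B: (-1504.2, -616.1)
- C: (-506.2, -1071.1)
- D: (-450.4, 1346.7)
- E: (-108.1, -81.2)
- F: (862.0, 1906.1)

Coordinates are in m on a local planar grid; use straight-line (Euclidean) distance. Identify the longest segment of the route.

C–D

Leg distances:
A→B: 1656.6 m
B→C: 1096.8 m
C→D: 2418.4 m
D→E: 1468.4 m
E→F: 2211.4 m
The longest leg is C–D at 2418.4 m.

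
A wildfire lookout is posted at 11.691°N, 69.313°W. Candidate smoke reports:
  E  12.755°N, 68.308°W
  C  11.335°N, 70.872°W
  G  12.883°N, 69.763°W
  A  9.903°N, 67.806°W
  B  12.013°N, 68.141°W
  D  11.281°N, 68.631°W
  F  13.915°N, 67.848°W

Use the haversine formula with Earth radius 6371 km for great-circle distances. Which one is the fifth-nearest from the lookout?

Distance to each, sorted:
D: 87.2 km
B: 132.5 km
G: 141.3 km
E: 161.0 km
C: 174.4 km
A: 258.1 km
F: 293.9 km
The fifth-nearest is C at 174.4 km.

C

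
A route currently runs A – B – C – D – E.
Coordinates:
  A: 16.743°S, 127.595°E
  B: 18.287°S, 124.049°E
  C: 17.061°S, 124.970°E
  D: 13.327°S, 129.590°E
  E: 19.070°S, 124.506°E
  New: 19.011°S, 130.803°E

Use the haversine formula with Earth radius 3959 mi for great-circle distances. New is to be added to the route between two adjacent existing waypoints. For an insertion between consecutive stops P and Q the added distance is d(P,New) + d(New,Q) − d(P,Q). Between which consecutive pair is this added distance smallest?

between D and E

Added distance for inserting New between each consecutive pair:
A–B: 450.9 mi
B–C: 747.0 mi
C–D: 405.3 mi
D–E: 291.5 mi
Smallest added distance is 291.5 mi, inserting between D and E.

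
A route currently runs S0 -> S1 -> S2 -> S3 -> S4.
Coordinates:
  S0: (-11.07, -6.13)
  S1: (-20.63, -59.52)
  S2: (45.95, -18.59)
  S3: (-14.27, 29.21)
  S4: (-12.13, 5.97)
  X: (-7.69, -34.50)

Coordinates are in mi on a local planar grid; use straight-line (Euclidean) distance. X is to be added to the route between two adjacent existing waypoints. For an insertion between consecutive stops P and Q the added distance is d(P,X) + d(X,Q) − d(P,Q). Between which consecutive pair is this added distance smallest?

between S0 and S1

Added distance for inserting X between each consecutive pair:
S0–S1: 2.5 mi
S1–S2: 6.0 mi
S2–S3: 43.1 mi
S3–S4: 81.4 mi
Smallest added distance is 2.5 mi, inserting between S0 and S1.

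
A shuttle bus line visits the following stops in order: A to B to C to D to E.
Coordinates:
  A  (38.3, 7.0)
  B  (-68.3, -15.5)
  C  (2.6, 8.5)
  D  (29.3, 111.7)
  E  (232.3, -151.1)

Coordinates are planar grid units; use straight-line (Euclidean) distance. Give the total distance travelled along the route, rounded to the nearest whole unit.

622

Leg distances:
A→B: 108.9  (cumulative 108.9)
B→C: 74.9  (cumulative 183.8)
C→D: 106.6  (cumulative 290.4)
D→E: 332.1  (cumulative 622.5)
Total route length ≈ 622.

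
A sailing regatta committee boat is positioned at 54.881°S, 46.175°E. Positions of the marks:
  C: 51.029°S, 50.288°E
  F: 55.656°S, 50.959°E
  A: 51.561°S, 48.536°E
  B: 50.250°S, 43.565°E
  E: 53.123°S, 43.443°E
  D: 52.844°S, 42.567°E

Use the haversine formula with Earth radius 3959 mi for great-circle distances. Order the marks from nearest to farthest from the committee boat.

E, F, D, A, C, B

Distance from the committee boat at 54.881°S, 46.175°E to each:
E 53.123°S, 43.443°E: 164.5 mi
F 55.656°S, 50.959°E: 195.8 mi
D 52.844°S, 42.567°E: 203.5 mi
A 51.561°S, 48.536°E: 249.3 mi
C 51.029°S, 50.288°E: 316.4 mi
B 50.250°S, 43.565°E: 338.2 mi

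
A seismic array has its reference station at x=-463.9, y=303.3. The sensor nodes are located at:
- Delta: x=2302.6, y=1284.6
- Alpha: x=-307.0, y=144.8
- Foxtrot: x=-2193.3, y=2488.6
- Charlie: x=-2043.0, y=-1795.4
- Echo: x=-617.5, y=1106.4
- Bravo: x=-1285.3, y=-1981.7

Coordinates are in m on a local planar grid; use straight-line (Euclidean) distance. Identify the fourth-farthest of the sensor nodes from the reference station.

Bravo

Distance to each, sorted:
Delta: 2935.4 m
Foxtrot: 2786.8 m
Charlie: 2626.4 m
Bravo: 2428.2 m
Echo: 817.7 m
Alpha: 223.0 m
The fourth-farthest is Bravo at 2428.2 m.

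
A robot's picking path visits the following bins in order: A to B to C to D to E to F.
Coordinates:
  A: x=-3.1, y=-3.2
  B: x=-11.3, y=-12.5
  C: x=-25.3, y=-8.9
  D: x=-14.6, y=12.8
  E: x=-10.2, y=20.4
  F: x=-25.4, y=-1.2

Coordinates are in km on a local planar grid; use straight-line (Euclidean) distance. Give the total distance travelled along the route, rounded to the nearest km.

Leg distances:
A→B: 12.4 km  (cumulative 12.4 km)
B→C: 14.5 km  (cumulative 26.9 km)
C→D: 24.2 km  (cumulative 51.0 km)
D→E: 8.8 km  (cumulative 59.8 km)
E→F: 26.4 km  (cumulative 86.2 km)
Total route length ≈ 86 km.

86 km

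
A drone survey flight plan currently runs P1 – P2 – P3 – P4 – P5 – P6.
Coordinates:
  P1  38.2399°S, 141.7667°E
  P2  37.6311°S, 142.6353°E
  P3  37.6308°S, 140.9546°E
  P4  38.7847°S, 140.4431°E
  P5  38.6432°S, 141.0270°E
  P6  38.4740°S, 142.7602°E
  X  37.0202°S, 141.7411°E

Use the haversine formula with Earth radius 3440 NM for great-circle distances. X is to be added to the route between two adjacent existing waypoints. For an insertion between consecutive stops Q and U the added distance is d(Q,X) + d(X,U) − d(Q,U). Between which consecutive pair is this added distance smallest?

between P2 and P3

Added distance for inserting X between each consecutive pair:
P1–P2: 74.5 NM
P2–P3: 28.8 NM
P3–P4: 101.6 NM
P4–P5: 197.0 NM
P5–P6: 121.0 NM
Smallest added distance is 28.8 NM, inserting between P2 and P3.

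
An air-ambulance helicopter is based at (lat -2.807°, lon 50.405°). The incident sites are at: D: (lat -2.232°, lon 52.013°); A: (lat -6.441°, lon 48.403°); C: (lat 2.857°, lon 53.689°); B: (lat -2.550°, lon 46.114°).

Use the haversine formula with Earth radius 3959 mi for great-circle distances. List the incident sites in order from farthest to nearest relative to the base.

C, B, A, D

Computing each great-circle distance from (lat -2.807°, lon 50.405°):
C (lat 2.857°, lon 53.689°): 452.3 mi
B (lat -2.550°, lon 46.114°): 296.7 mi
A (lat -6.441°, lon 48.403°): 286.5 mi
D (lat -2.232°, lon 52.013°): 117.9 mi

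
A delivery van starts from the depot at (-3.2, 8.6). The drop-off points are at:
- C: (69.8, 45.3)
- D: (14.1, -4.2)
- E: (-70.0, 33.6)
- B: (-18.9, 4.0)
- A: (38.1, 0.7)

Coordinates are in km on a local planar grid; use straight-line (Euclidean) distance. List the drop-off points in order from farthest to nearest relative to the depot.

Distances from the depot:
C (69.8, 45.3): 81.7 km
E (-70.0, 33.6): 71.3 km
A (38.1, 0.7): 42.0 km
D (14.1, -4.2): 21.5 km
B (-18.9, 4.0): 16.4 km

C, E, A, D, B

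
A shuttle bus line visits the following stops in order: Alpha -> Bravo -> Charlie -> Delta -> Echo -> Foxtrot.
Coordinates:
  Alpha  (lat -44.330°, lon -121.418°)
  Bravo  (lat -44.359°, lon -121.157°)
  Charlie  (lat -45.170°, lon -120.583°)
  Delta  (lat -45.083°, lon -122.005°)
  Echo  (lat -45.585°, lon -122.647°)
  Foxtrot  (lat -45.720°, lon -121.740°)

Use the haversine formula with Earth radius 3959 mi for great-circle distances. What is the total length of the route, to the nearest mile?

237 mi

Leg distances:
Alpha→Bravo: 13.1 mi  (cumulative 13.1 mi)
Bravo→Charlie: 62.7 mi  (cumulative 75.8 mi)
Charlie→Delta: 69.6 mi  (cumulative 145.4 mi)
Delta→Echo: 46.6 mi  (cumulative 192.0 mi)
Echo→Foxtrot: 44.8 mi  (cumulative 236.8 mi)
Total route length ≈ 237 mi.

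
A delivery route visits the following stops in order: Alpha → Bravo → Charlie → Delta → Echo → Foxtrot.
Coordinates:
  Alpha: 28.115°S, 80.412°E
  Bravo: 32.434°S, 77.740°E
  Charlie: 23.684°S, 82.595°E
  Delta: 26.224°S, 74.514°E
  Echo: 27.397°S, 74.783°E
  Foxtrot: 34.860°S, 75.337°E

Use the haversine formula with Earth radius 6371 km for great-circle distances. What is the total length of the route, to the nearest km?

Leg distances:
Alpha→Bravo: 544.4 km  (cumulative 544.4 km)
Bravo→Charlie: 1082.9 km  (cumulative 1627.4 km)
Charlie→Delta: 862.0 km  (cumulative 2489.4 km)
Delta→Echo: 133.1 km  (cumulative 2622.5 km)
Echo→Foxtrot: 831.5 km  (cumulative 3454.1 km)
Total route length ≈ 3454 km.

3454 km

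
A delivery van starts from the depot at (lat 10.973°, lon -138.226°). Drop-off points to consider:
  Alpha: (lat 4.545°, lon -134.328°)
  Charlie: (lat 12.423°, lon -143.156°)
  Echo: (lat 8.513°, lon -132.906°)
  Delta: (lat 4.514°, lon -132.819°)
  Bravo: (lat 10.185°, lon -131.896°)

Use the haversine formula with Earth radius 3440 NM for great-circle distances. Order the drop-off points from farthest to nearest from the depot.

Delta, Alpha, Bravo, Echo, Charlie

Computing each great-circle distance from (lat 10.973°, lon -138.226°):
Delta (lat 4.514°, lon -132.819°): 503.7 NM
Alpha (lat 4.545°, lon -134.328°): 450.2 NM
Bravo (lat 10.185°, lon -131.896°): 376.6 NM
Echo (lat 8.513°, lon -132.906°): 347.7 NM
Charlie (lat 12.423°, lon -143.156°): 302.6 NM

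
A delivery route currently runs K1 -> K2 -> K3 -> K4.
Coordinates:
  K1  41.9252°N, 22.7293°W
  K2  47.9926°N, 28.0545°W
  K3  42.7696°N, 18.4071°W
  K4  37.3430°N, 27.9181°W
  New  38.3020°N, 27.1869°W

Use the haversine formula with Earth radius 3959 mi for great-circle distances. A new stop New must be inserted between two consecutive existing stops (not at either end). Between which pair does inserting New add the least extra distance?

between K3 and K4

Added distance for inserting New between each consecutive pair:
K1–K2: 521.4 mi
K2–K3: 635.0 mi
K3–K4: 5.0 mi
Smallest added distance is 5.0 mi, inserting between K3 and K4.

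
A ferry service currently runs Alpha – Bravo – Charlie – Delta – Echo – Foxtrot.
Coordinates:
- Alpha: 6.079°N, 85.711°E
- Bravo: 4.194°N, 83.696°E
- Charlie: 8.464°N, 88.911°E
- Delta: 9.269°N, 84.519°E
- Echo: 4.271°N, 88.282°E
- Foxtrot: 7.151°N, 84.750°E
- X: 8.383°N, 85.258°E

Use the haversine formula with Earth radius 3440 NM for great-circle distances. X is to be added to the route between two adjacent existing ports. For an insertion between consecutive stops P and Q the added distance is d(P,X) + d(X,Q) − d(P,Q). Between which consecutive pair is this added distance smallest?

between Delta and Echo

Added distance for inserting X between each consecutive pair:
Alpha–Bravo: 243.8 NM
Bravo–Charlie: 82.1 NM
Charlie–Delta: 21.0 NM
Delta–Echo: 0.1 NM
Echo–Foxtrot: 112.9 NM
Smallest added distance is 0.1 NM, inserting between Delta and Echo.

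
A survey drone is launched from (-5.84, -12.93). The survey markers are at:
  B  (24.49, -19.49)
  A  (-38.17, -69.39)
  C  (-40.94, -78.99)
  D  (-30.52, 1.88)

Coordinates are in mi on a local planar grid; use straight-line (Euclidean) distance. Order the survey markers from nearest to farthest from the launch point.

Distance from the launch point at (-5.84, -12.93) to each:
D (-30.52, 1.88): 28.8 mi
B (24.49, -19.49): 31.0 mi
A (-38.17, -69.39): 65.1 mi
C (-40.94, -78.99): 74.8 mi

D, B, A, C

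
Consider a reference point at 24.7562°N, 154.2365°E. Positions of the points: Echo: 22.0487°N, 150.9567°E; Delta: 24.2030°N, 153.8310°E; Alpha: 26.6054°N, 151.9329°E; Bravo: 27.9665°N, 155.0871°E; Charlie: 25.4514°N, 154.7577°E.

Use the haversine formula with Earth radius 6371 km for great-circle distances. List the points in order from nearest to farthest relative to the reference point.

Delta, Charlie, Alpha, Bravo, Echo

Distance from the reference point at 24.7562°N, 154.2365°E to each:
Delta 24.2030°N, 153.8310°E: 73.9 km
Charlie 25.4514°N, 154.7577°E: 93.4 km
Alpha 26.6054°N, 151.9329°E: 309.1 km
Bravo 27.9665°N, 155.0871°E: 366.9 km
Echo 22.0487°N, 150.9567°E: 450.1 km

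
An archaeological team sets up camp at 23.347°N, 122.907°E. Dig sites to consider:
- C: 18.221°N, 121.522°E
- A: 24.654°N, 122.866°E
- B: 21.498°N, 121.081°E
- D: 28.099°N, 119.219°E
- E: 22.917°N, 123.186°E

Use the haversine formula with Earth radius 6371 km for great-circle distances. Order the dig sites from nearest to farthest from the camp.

Distances from the camp:
E 22.917°N, 123.186°E: 55.7 km
A 24.654°N, 122.866°E: 145.4 km
B 21.498°N, 121.081°E: 278.4 km
C 18.221°N, 121.522°E: 587.9 km
D 28.099°N, 119.219°E: 644.6 km

E, A, B, C, D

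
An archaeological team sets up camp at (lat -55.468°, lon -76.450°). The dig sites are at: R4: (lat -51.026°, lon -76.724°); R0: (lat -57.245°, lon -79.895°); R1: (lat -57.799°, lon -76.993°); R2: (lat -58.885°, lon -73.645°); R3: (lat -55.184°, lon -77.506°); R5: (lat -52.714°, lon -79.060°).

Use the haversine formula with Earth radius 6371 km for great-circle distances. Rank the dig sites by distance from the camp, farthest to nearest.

R4, R2, R5, R0, R1, R3

Distance from the camp at (lat -55.468°, lon -76.450°) to each:
R4 (lat -51.026°, lon -76.724°): 494.3 km
R2 (lat -58.885°, lon -73.645°): 415.8 km
R5 (lat -52.714°, lon -79.060°): 350.3 km
R0 (lat -57.245°, lon -79.895°): 289.9 km
R1 (lat -57.799°, lon -76.993°): 261.3 km
R3 (lat -55.184°, lon -77.506°): 73.9 km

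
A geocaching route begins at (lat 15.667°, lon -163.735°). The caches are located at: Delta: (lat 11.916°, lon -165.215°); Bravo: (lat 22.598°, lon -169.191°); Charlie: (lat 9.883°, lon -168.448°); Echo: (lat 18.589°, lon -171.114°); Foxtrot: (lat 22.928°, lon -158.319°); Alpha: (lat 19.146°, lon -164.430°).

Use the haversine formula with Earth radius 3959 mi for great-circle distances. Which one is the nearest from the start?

Alpha

Distances from the start ((lat 15.667°, lon -163.735°)):
Alpha: 244.7 mi
Delta: 277.6 mi
Charlie: 510.4 mi
Echo: 527.3 mi
Bravo: 596.7 mi
Foxtrot: 613.4 mi
The nearest is Alpha at 244.7 mi.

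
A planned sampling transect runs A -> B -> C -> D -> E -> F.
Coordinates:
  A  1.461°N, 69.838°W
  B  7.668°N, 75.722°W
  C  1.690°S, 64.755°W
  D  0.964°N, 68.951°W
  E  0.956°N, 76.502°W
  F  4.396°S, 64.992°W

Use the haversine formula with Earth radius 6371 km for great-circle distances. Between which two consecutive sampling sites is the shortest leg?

C–D

Leg distances:
A→B: 949.4 km
B→C: 1600.8 km
C→D: 552.0 km
D→E: 839.5 km
E→F: 1410.5 km
The shortest leg is C–D at 552.0 km.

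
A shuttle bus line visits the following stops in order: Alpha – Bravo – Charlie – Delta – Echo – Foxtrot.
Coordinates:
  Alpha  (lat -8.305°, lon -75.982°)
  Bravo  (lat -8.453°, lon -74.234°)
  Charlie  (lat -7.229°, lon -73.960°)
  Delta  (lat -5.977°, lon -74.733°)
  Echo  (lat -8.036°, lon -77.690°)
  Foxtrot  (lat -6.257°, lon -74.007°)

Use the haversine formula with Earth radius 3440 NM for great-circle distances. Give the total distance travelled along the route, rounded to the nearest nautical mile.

727 NM

Leg distances:
Alpha→Bravo: 104.2 NM  (cumulative 104.2 NM)
Bravo→Charlie: 75.3 NM  (cumulative 179.5 NM)
Charlie→Delta: 88.2 NM  (cumulative 267.7 NM)
Delta→Echo: 215.2 NM  (cumulative 482.9 NM)
Echo→Foxtrot: 244.0 NM  (cumulative 726.9 NM)
Total route length ≈ 727 NM.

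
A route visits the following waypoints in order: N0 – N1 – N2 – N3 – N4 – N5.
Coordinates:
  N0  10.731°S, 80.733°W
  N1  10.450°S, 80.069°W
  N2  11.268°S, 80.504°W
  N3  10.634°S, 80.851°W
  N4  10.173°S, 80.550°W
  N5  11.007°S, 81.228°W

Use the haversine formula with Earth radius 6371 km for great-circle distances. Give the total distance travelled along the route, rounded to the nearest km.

Leg distances:
N0→N1: 79.0 km  (cumulative 79.0 km)
N1→N2: 102.6 km  (cumulative 181.6 km)
N2→N3: 80.0 km  (cumulative 261.7 km)
N3→N4: 60.9 km  (cumulative 322.6 km)
N4→N5: 118.7 km  (cumulative 441.3 km)
Total route length ≈ 441 km.

441 km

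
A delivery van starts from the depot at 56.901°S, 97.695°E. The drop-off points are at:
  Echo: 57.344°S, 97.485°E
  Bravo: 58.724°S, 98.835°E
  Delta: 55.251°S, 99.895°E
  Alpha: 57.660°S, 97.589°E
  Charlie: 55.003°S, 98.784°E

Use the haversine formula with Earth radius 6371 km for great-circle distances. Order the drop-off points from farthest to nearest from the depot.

Delta, Charlie, Bravo, Alpha, Echo

Distance from the depot at 56.901°S, 97.695°E to each:
Delta 55.251°S, 99.895°E: 228.7 km
Charlie 55.003°S, 98.784°E: 221.7 km
Bravo 58.724°S, 98.835°E: 213.7 km
Alpha 57.660°S, 97.589°E: 84.6 km
Echo 57.344°S, 97.485°E: 50.9 km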